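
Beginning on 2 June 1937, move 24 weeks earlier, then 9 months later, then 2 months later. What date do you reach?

November 16, 1937

Subtracting 24 weeks (= 168 days) from June 2, 1937:
Going back 2 days from June 2, 1937 reaches the end of the previous month; 168 − 2 = 166 left.
May 1937 has 31 days: 166 − 31 = 135 left.
April 1937 has 30 days: 135 − 30 = 105 left.
March 1937 has 31 days: 105 − 31 = 74 left.
February 1937 has 28 days (1937 is not a leap year): 74 − 28 = 46 left.
January 1937 has 31 days: 46 − 31 = 15 left.
December 1936 has 31 days; 31 − 15 = 16 → December 16, 1936.
Counting forward 9 months from December 16, 1936:
month 12 + 9 = 21, which is month 9 of year 1937 → September 1937.
Day 16 is valid in September, giving September 16, 1937.
Counting forward 2 months from September 16, 1937:
month 9 + 2 = 11 → November 1937.
Day 16 is valid in November, giving November 16, 1937.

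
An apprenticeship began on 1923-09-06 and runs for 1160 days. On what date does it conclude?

Counting forward 1160 days from September 6, 1923.
September has 30 days, so 30 − 6 = 24 days remain after September 6, 1923; 1160 − 24 = 1136 left.
October 1923 has 31 days: 1136 − 31 = 1105 left.
November 1923 has 30 days: 1105 − 30 = 1075 left.
December 1923 has 31 days: 1075 − 31 = 1044 left.
January 1924 has 31 days: 1044 − 31 = 1013 left.
February 1924 has 29 days (1924 is a leap year): 1013 − 29 = 984 left.
March 1924 has 31 days: 984 − 31 = 953 left.
April 1924 has 30 days: 953 − 30 = 923 left.
May 1924 has 31 days: 923 − 31 = 892 left.
June 1924 has 30 days: 892 − 30 = 862 left.
July 1924 has 31 days: 862 − 31 = 831 left.
August 1924 has 31 days: 831 − 31 = 800 left.
September 1924 has 30 days: 800 − 30 = 770 left.
October 1924 has 31 days: 770 − 31 = 739 left.
November 1924 has 30 days: 739 − 30 = 709 left.
December 1924 has 31 days: 709 − 31 = 678 left.
January 1925 has 31 days: 678 − 31 = 647 left.
February 1925 has 28 days (1925 is not a leap year): 647 − 28 = 619 left.
March 1925 has 31 days: 619 − 31 = 588 left.
April 1925 has 30 days: 588 − 30 = 558 left.
May 1925 has 31 days: 558 − 31 = 527 left.
June 1925 has 30 days: 527 − 30 = 497 left.
July 1925 has 31 days: 497 − 31 = 466 left.
August 1925 has 31 days: 466 − 31 = 435 left.
September 1925 has 30 days: 435 − 30 = 405 left.
October 1925 has 31 days: 405 − 31 = 374 left.
November 1925 has 30 days: 374 − 30 = 344 left.
December 1925 has 31 days: 344 − 31 = 313 left.
January 1926 has 31 days: 313 − 31 = 282 left.
February 1926 has 28 days (1926 is not a leap year): 282 − 28 = 254 left.
March 1926 has 31 days: 254 − 31 = 223 left.
April 1926 has 30 days: 223 − 30 = 193 left.
May 1926 has 31 days: 193 − 31 = 162 left.
June 1926 has 30 days: 162 − 30 = 132 left.
July 1926 has 31 days: 132 − 31 = 101 left.
August 1926 has 31 days: 101 − 31 = 70 left.
September 1926 has 30 days: 70 − 30 = 40 left.
October 1926 has 31 days: 40 − 31 = 9 left.
9 days into November 1926 → November 9, 1926.

November 9, 1926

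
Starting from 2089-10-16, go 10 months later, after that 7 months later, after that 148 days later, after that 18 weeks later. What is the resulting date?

Counting forward 10 months from October 16, 2089:
month 10 + 10 = 20, which is month 8 of year 2090 → August 2090.
Day 16 is valid in August, giving August 16, 2090.
Advancing 7 months from August 16, 2090:
month 8 + 7 = 15, which is month 3 of year 2091 → March 2091.
Day 16 is valid in March, giving March 16, 2091.
Advancing 148 days from March 16, 2091:
March has 31 days, so 31 − 16 = 15 days remain after March 16, 2091; 148 − 15 = 133 left.
April 2091 has 30 days: 133 − 30 = 103 left.
May 2091 has 31 days: 103 − 31 = 72 left.
June 2091 has 30 days: 72 − 30 = 42 left.
July 2091 has 31 days: 42 − 31 = 11 left.
11 days into August 2091 → August 11, 2091.
Adding 18 weeks (= 126 days) from August 11, 2091:
August has 31 days, so 31 − 11 = 20 days remain after August 11, 2091; 126 − 20 = 106 left.
September 2091 has 30 days: 106 − 30 = 76 left.
October 2091 has 31 days: 76 − 31 = 45 left.
November 2091 has 30 days: 45 − 30 = 15 left.
15 days into December 2091 → December 15, 2091.

December 15, 2091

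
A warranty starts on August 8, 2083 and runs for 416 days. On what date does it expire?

Counting forward 416 days from August 8, 2083.
August has 31 days, so 31 − 8 = 23 days remain after August 8, 2083; 416 − 23 = 393 left.
September 2083 has 30 days: 393 − 30 = 363 left.
October 2083 has 31 days: 363 − 31 = 332 left.
November 2083 has 30 days: 332 − 30 = 302 left.
December 2083 has 31 days: 302 − 31 = 271 left.
January 2084 has 31 days: 271 − 31 = 240 left.
February 2084 has 29 days (2084 is a leap year): 240 − 29 = 211 left.
March 2084 has 31 days: 211 − 31 = 180 left.
April 2084 has 30 days: 180 − 30 = 150 left.
May 2084 has 31 days: 150 − 31 = 119 left.
June 2084 has 30 days: 119 − 30 = 89 left.
July 2084 has 31 days: 89 − 31 = 58 left.
August 2084 has 31 days: 58 − 31 = 27 left.
27 days into September 2084 → September 27, 2084.

September 27, 2084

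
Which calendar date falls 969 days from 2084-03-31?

Counting forward 969 days from March 31, 2084.
March has 31 days, so 31 − 31 = 0 days remain after March 31, 2084; 969 − 0 = 969 left.
April 2084 has 30 days: 969 − 30 = 939 left.
May 2084 has 31 days: 939 − 31 = 908 left.
June 2084 has 30 days: 908 − 30 = 878 left.
July 2084 has 31 days: 878 − 31 = 847 left.
August 2084 has 31 days: 847 − 31 = 816 left.
September 2084 has 30 days: 816 − 30 = 786 left.
October 2084 has 31 days: 786 − 31 = 755 left.
November 2084 has 30 days: 755 − 30 = 725 left.
December 2084 has 31 days: 725 − 31 = 694 left.
January 2085 has 31 days: 694 − 31 = 663 left.
February 2085 has 28 days (2085 is not a leap year): 663 − 28 = 635 left.
March 2085 has 31 days: 635 − 31 = 604 left.
April 2085 has 30 days: 604 − 30 = 574 left.
May 2085 has 31 days: 574 − 31 = 543 left.
June 2085 has 30 days: 543 − 30 = 513 left.
July 2085 has 31 days: 513 − 31 = 482 left.
August 2085 has 31 days: 482 − 31 = 451 left.
September 2085 has 30 days: 451 − 30 = 421 left.
October 2085 has 31 days: 421 − 31 = 390 left.
November 2085 has 30 days: 390 − 30 = 360 left.
December 2085 has 31 days: 360 − 31 = 329 left.
January 2086 has 31 days: 329 − 31 = 298 left.
February 2086 has 28 days (2086 is not a leap year): 298 − 28 = 270 left.
March 2086 has 31 days: 270 − 31 = 239 left.
April 2086 has 30 days: 239 − 30 = 209 left.
May 2086 has 31 days: 209 − 31 = 178 left.
June 2086 has 30 days: 178 − 30 = 148 left.
July 2086 has 31 days: 148 − 31 = 117 left.
August 2086 has 31 days: 117 − 31 = 86 left.
September 2086 has 30 days: 86 − 30 = 56 left.
October 2086 has 31 days: 56 − 31 = 25 left.
25 days into November 2086 → November 25, 2086.

November 25, 2086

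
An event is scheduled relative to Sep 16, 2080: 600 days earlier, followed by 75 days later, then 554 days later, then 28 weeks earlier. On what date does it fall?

Going back 600 days from September 16, 2080:
Going back 16 days from September 16, 2080 reaches the end of the previous month; 600 − 16 = 584 left.
August 2080 has 31 days: 584 − 31 = 553 left.
July 2080 has 31 days: 553 − 31 = 522 left.
June 2080 has 30 days: 522 − 30 = 492 left.
May 2080 has 31 days: 492 − 31 = 461 left.
April 2080 has 30 days: 461 − 30 = 431 left.
March 2080 has 31 days: 431 − 31 = 400 left.
February 2080 has 29 days (2080 is a leap year): 400 − 29 = 371 left.
January 2080 has 31 days: 371 − 31 = 340 left.
December 2079 has 31 days: 340 − 31 = 309 left.
November 2079 has 30 days: 309 − 30 = 279 left.
October 2079 has 31 days: 279 − 31 = 248 left.
September 2079 has 30 days: 248 − 30 = 218 left.
August 2079 has 31 days: 218 − 31 = 187 left.
July 2079 has 31 days: 187 − 31 = 156 left.
June 2079 has 30 days: 156 − 30 = 126 left.
May 2079 has 31 days: 126 − 31 = 95 left.
April 2079 has 30 days: 95 − 30 = 65 left.
March 2079 has 31 days: 65 − 31 = 34 left.
February 2079 has 28 days (2079 is not a leap year): 34 − 28 = 6 left.
January 2079 has 31 days; 31 − 6 = 25 → January 25, 2079.
Adding 75 days from January 25, 2079:
January has 31 days, so 31 − 25 = 6 days remain after January 25, 2079; 75 − 6 = 69 left.
February 2079 has 28 days (2079 is not a leap year): 69 − 28 = 41 left.
March 2079 has 31 days: 41 − 31 = 10 left.
10 days into April 2079 → April 10, 2079.
Adding 554 days from April 10, 2079:
April has 30 days, so 30 − 10 = 20 days remain after April 10, 2079; 554 − 20 = 534 left.
May 2079 has 31 days: 534 − 31 = 503 left.
June 2079 has 30 days: 503 − 30 = 473 left.
July 2079 has 31 days: 473 − 31 = 442 left.
August 2079 has 31 days: 442 − 31 = 411 left.
September 2079 has 30 days: 411 − 30 = 381 left.
October 2079 has 31 days: 381 − 31 = 350 left.
November 2079 has 30 days: 350 − 30 = 320 left.
December 2079 has 31 days: 320 − 31 = 289 left.
January 2080 has 31 days: 289 − 31 = 258 left.
February 2080 has 29 days (2080 is a leap year): 258 − 29 = 229 left.
March 2080 has 31 days: 229 − 31 = 198 left.
April 2080 has 30 days: 198 − 30 = 168 left.
May 2080 has 31 days: 168 − 31 = 137 left.
June 2080 has 30 days: 137 − 30 = 107 left.
July 2080 has 31 days: 107 − 31 = 76 left.
August 2080 has 31 days: 76 − 31 = 45 left.
September 2080 has 30 days: 45 − 30 = 15 left.
15 days into October 2080 → October 15, 2080.
Subtracting 28 weeks (= 196 days) from October 15, 2080:
Going back 15 days from October 15, 2080 reaches the end of the previous month; 196 − 15 = 181 left.
September 2080 has 30 days: 181 − 30 = 151 left.
August 2080 has 31 days: 151 − 31 = 120 left.
July 2080 has 31 days: 120 − 31 = 89 left.
June 2080 has 30 days: 89 − 30 = 59 left.
May 2080 has 31 days: 59 − 31 = 28 left.
April 2080 has 30 days; 30 − 28 = 2 → April 2, 2080.

April 2, 2080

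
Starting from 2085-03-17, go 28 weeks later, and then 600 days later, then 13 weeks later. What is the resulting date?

Counting forward 28 weeks (= 196 days) from March 17, 2085:
March has 31 days, so 31 − 17 = 14 days remain after March 17, 2085; 196 − 14 = 182 left.
April 2085 has 30 days: 182 − 30 = 152 left.
May 2085 has 31 days: 152 − 31 = 121 left.
June 2085 has 30 days: 121 − 30 = 91 left.
July 2085 has 31 days: 91 − 31 = 60 left.
August 2085 has 31 days: 60 − 31 = 29 left.
29 days into September 2085 → September 29, 2085.
Adding 600 days from September 29, 2085:
September has 30 days, so 30 − 29 = 1 day remains after September 29, 2085; 600 − 1 = 599 left.
October 2085 has 31 days: 599 − 31 = 568 left.
November 2085 has 30 days: 568 − 30 = 538 left.
December 2085 has 31 days: 538 − 31 = 507 left.
January 2086 has 31 days: 507 − 31 = 476 left.
February 2086 has 28 days (2086 is not a leap year): 476 − 28 = 448 left.
March 2086 has 31 days: 448 − 31 = 417 left.
April 2086 has 30 days: 417 − 30 = 387 left.
May 2086 has 31 days: 387 − 31 = 356 left.
June 2086 has 30 days: 356 − 30 = 326 left.
July 2086 has 31 days: 326 − 31 = 295 left.
August 2086 has 31 days: 295 − 31 = 264 left.
September 2086 has 30 days: 264 − 30 = 234 left.
October 2086 has 31 days: 234 − 31 = 203 left.
November 2086 has 30 days: 203 − 30 = 173 left.
December 2086 has 31 days: 173 − 31 = 142 left.
January 2087 has 31 days: 142 − 31 = 111 left.
February 2087 has 28 days (2087 is not a leap year): 111 − 28 = 83 left.
March 2087 has 31 days: 83 − 31 = 52 left.
April 2087 has 30 days: 52 − 30 = 22 left.
22 days into May 2087 → May 22, 2087.
Advancing 13 weeks (= 91 days) from May 22, 2087:
May has 31 days, so 31 − 22 = 9 days remain after May 22, 2087; 91 − 9 = 82 left.
June 2087 has 30 days: 82 − 30 = 52 left.
July 2087 has 31 days: 52 − 31 = 21 left.
21 days into August 2087 → August 21, 2087.

August 21, 2087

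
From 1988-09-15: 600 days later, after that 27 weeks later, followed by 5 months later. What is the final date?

April 13, 1991

Advancing 600 days from September 15, 1988:
September has 30 days, so 30 − 15 = 15 days remain after September 15, 1988; 600 − 15 = 585 left.
October 1988 has 31 days: 585 − 31 = 554 left.
November 1988 has 30 days: 554 − 30 = 524 left.
December 1988 has 31 days: 524 − 31 = 493 left.
January 1989 has 31 days: 493 − 31 = 462 left.
February 1989 has 28 days (1989 is not a leap year): 462 − 28 = 434 left.
March 1989 has 31 days: 434 − 31 = 403 left.
April 1989 has 30 days: 403 − 30 = 373 left.
May 1989 has 31 days: 373 − 31 = 342 left.
June 1989 has 30 days: 342 − 30 = 312 left.
July 1989 has 31 days: 312 − 31 = 281 left.
August 1989 has 31 days: 281 − 31 = 250 left.
September 1989 has 30 days: 250 − 30 = 220 left.
October 1989 has 31 days: 220 − 31 = 189 left.
November 1989 has 30 days: 189 − 30 = 159 left.
December 1989 has 31 days: 159 − 31 = 128 left.
January 1990 has 31 days: 128 − 31 = 97 left.
February 1990 has 28 days (1990 is not a leap year): 97 − 28 = 69 left.
March 1990 has 31 days: 69 − 31 = 38 left.
April 1990 has 30 days: 38 − 30 = 8 left.
8 days into May 1990 → May 8, 1990.
Counting forward 27 weeks (= 189 days) from May 8, 1990:
May has 31 days, so 31 − 8 = 23 days remain after May 8, 1990; 189 − 23 = 166 left.
June 1990 has 30 days: 166 − 30 = 136 left.
July 1990 has 31 days: 136 − 31 = 105 left.
August 1990 has 31 days: 105 − 31 = 74 left.
September 1990 has 30 days: 74 − 30 = 44 left.
October 1990 has 31 days: 44 − 31 = 13 left.
13 days into November 1990 → November 13, 1990.
Advancing 5 months from November 13, 1990:
month 11 + 5 = 16, which is month 4 of year 1991 → April 1991.
Day 13 is valid in April, giving April 13, 1991.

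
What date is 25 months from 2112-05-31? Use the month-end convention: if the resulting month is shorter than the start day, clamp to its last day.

June 30, 2114

Counting forward 25 months from May 31, 2112.
month 5 + 25 = 30, which is month 6 of year 2114 → June 2114.
June 2114 has only 30 days and the start was day 31, so the date clamps to June 30, 2114.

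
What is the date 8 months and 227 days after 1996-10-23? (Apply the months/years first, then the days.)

February 5, 1998

Adding 8 months and 227 days from October 23, 1996: first the month/year part, then the days.
month 10 + 8 = 18, which is month 6 of year 1997 → June 1997.
Day 23 is valid in June, giving June 23, 1997.
Now add 227 days from June 23, 1997.
June has 30 days, so 30 − 23 = 7 days remain after June 23, 1997; 227 − 7 = 220 left.
July 1997 has 31 days: 220 − 31 = 189 left.
August 1997 has 31 days: 189 − 31 = 158 left.
September 1997 has 30 days: 158 − 30 = 128 left.
October 1997 has 31 days: 128 − 31 = 97 left.
November 1997 has 30 days: 97 − 30 = 67 left.
December 1997 has 31 days: 67 − 31 = 36 left.
January 1998 has 31 days: 36 − 31 = 5 left.
5 days into February 1998 → February 5, 1998.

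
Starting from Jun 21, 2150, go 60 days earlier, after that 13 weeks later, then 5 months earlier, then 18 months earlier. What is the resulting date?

August 22, 2148

Going back 60 days from June 21, 2150:
Going back 21 days from June 21, 2150 reaches the end of the previous month; 60 − 21 = 39 left.
May 2150 has 31 days: 39 − 31 = 8 left.
April 2150 has 30 days; 30 − 8 = 22 → April 22, 2150.
Adding 13 weeks (= 91 days) from April 22, 2150:
April has 30 days, so 30 − 22 = 8 days remain after April 22, 2150; 91 − 8 = 83 left.
May 2150 has 31 days: 83 − 31 = 52 left.
June 2150 has 30 days: 52 − 30 = 22 left.
22 days into July 2150 → July 22, 2150.
Going back 5 months from July 22, 2150:
month 7 − 5 = 2 → February 2150.
Day 22 is valid in February, giving February 22, 2150.
Going back 18 months from February 22, 2150:
month 2 − 18 = -16, which is month 8 of year 2148 → August 2148.
Day 22 is valid in August, giving August 22, 2148.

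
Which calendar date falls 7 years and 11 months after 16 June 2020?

May 16, 2028

Advancing 7 years and 11 months from June 16, 2020.
+7 years → 2027; month 6 + 11 = 17, which is month 5 of year 2028 → May 2028.
Day 16 is valid in May, giving May 16, 2028.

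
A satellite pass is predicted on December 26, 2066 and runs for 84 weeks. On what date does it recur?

Counting forward 84 weeks = 588 days from December 26, 2066.
December has 31 days, so 31 − 26 = 5 days remain after December 26, 2066; 588 − 5 = 583 left.
January 2067 has 31 days: 583 − 31 = 552 left.
February 2067 has 28 days (2067 is not a leap year): 552 − 28 = 524 left.
March 2067 has 31 days: 524 − 31 = 493 left.
April 2067 has 30 days: 493 − 30 = 463 left.
May 2067 has 31 days: 463 − 31 = 432 left.
June 2067 has 30 days: 432 − 30 = 402 left.
July 2067 has 31 days: 402 − 31 = 371 left.
August 2067 has 31 days: 371 − 31 = 340 left.
September 2067 has 30 days: 340 − 30 = 310 left.
October 2067 has 31 days: 310 − 31 = 279 left.
November 2067 has 30 days: 279 − 30 = 249 left.
December 2067 has 31 days: 249 − 31 = 218 left.
January 2068 has 31 days: 218 − 31 = 187 left.
February 2068 has 29 days (2068 is a leap year): 187 − 29 = 158 left.
March 2068 has 31 days: 158 − 31 = 127 left.
April 2068 has 30 days: 127 − 30 = 97 left.
May 2068 has 31 days: 97 − 31 = 66 left.
June 2068 has 30 days: 66 − 30 = 36 left.
July 2068 has 31 days: 36 − 31 = 5 left.
5 days into August 2068 → August 5, 2068.

August 5, 2068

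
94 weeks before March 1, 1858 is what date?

Counting back 94 weeks = 658 days from March 1, 1858.
Going back 1 day from March 1, 1858 reaches the end of the previous month; 658 − 1 = 657 left.
February 1858 has 28 days (1858 is not a leap year): 657 − 28 = 629 left.
January 1858 has 31 days: 629 − 31 = 598 left.
December 1857 has 31 days: 598 − 31 = 567 left.
November 1857 has 30 days: 567 − 30 = 537 left.
October 1857 has 31 days: 537 − 31 = 506 left.
September 1857 has 30 days: 506 − 30 = 476 left.
August 1857 has 31 days: 476 − 31 = 445 left.
July 1857 has 31 days: 445 − 31 = 414 left.
June 1857 has 30 days: 414 − 30 = 384 left.
May 1857 has 31 days: 384 − 31 = 353 left.
April 1857 has 30 days: 353 − 30 = 323 left.
March 1857 has 31 days: 323 − 31 = 292 left.
February 1857 has 28 days (1857 is not a leap year): 292 − 28 = 264 left.
January 1857 has 31 days: 264 − 31 = 233 left.
December 1856 has 31 days: 233 − 31 = 202 left.
November 1856 has 30 days: 202 − 30 = 172 left.
October 1856 has 31 days: 172 − 31 = 141 left.
September 1856 has 30 days: 141 − 30 = 111 left.
August 1856 has 31 days: 111 − 31 = 80 left.
July 1856 has 31 days: 80 − 31 = 49 left.
June 1856 has 30 days: 49 − 30 = 19 left.
May 1856 has 31 days; 31 − 19 = 12 → May 12, 1856.

May 12, 1856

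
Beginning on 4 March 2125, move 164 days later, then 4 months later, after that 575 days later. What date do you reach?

Advancing 164 days from March 4, 2125:
March has 31 days, so 31 − 4 = 27 days remain after March 4, 2125; 164 − 27 = 137 left.
April 2125 has 30 days: 137 − 30 = 107 left.
May 2125 has 31 days: 107 − 31 = 76 left.
June 2125 has 30 days: 76 − 30 = 46 left.
July 2125 has 31 days: 46 − 31 = 15 left.
15 days into August 2125 → August 15, 2125.
Counting forward 4 months from August 15, 2125:
month 8 + 4 = 12 → December 2125.
Day 15 is valid in December, giving December 15, 2125.
Counting forward 575 days from December 15, 2125:
December has 31 days, so 31 − 15 = 16 days remain after December 15, 2125; 575 − 16 = 559 left.
January 2126 has 31 days: 559 − 31 = 528 left.
February 2126 has 28 days (2126 is not a leap year): 528 − 28 = 500 left.
March 2126 has 31 days: 500 − 31 = 469 left.
April 2126 has 30 days: 469 − 30 = 439 left.
May 2126 has 31 days: 439 − 31 = 408 left.
June 2126 has 30 days: 408 − 30 = 378 left.
July 2126 has 31 days: 378 − 31 = 347 left.
August 2126 has 31 days: 347 − 31 = 316 left.
September 2126 has 30 days: 316 − 30 = 286 left.
October 2126 has 31 days: 286 − 31 = 255 left.
November 2126 has 30 days: 255 − 30 = 225 left.
December 2126 has 31 days: 225 − 31 = 194 left.
January 2127 has 31 days: 194 − 31 = 163 left.
February 2127 has 28 days (2127 is not a leap year): 163 − 28 = 135 left.
March 2127 has 31 days: 135 − 31 = 104 left.
April 2127 has 30 days: 104 − 30 = 74 left.
May 2127 has 31 days: 74 − 31 = 43 left.
June 2127 has 30 days: 43 − 30 = 13 left.
13 days into July 2127 → July 13, 2127.

July 13, 2127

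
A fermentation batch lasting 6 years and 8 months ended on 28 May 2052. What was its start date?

September 28, 2045

Counting back 6 years and 8 months from May 28, 2052.
-6 years → 2046; month 5 − 8 = -3, which is month 9 of year 2045 → September 2045.
Day 28 is valid in September, giving September 28, 2045.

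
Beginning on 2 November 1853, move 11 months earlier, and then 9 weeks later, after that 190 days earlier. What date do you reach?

Counting back 11 months from November 2, 1853:
month 11 − 11 = 0, which is month 12 of year 1852 → December 1852.
Day 2 is valid in December, giving December 2, 1852.
Counting forward 9 weeks (= 63 days) from December 2, 1852:
December has 31 days, so 31 − 2 = 29 days remain after December 2, 1852; 63 − 29 = 34 left.
January 1853 has 31 days: 34 − 31 = 3 left.
3 days into February 1853 → February 3, 1853.
Subtracting 190 days from February 3, 1853:
Going back 3 days from February 3, 1853 reaches the end of the previous month; 190 − 3 = 187 left.
January 1853 has 31 days: 187 − 31 = 156 left.
December 1852 has 31 days: 156 − 31 = 125 left.
November 1852 has 30 days: 125 − 30 = 95 left.
October 1852 has 31 days: 95 − 31 = 64 left.
September 1852 has 30 days: 64 − 30 = 34 left.
August 1852 has 31 days: 34 − 31 = 3 left.
July 1852 has 31 days; 31 − 3 = 28 → July 28, 1852.

July 28, 1852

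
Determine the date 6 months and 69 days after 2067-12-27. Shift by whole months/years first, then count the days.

Advancing 6 months and 69 days from December 27, 2067: first the month/year part, then the days.
month 12 + 6 = 18, which is month 6 of year 2068 → June 2068.
Day 27 is valid in June, giving June 27, 2068.
Now add 69 days from June 27, 2068.
June has 30 days, so 30 − 27 = 3 days remain after June 27, 2068; 69 − 3 = 66 left.
July 2068 has 31 days: 66 − 31 = 35 left.
August 2068 has 31 days: 35 − 31 = 4 left.
4 days into September 2068 → September 4, 2068.

September 4, 2068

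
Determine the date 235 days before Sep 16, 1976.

January 25, 1976

Counting back 235 days from September 16, 1976.
Going back 16 days from September 16, 1976 reaches the end of the previous month; 235 − 16 = 219 left.
August 1976 has 31 days: 219 − 31 = 188 left.
July 1976 has 31 days: 188 − 31 = 157 left.
June 1976 has 30 days: 157 − 30 = 127 left.
May 1976 has 31 days: 127 − 31 = 96 left.
April 1976 has 30 days: 96 − 30 = 66 left.
March 1976 has 31 days: 66 − 31 = 35 left.
February 1976 has 29 days (1976 is a leap year): 35 − 29 = 6 left.
January 1976 has 31 days; 31 − 6 = 25 → January 25, 1976.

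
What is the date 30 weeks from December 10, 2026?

July 8, 2027

Counting forward 30 weeks = 210 days from December 10, 2026.
December has 31 days, so 31 − 10 = 21 days remain after December 10, 2026; 210 − 21 = 189 left.
January 2027 has 31 days: 189 − 31 = 158 left.
February 2027 has 28 days (2027 is not a leap year): 158 − 28 = 130 left.
March 2027 has 31 days: 130 − 31 = 99 left.
April 2027 has 30 days: 99 − 30 = 69 left.
May 2027 has 31 days: 69 − 31 = 38 left.
June 2027 has 30 days: 38 − 30 = 8 left.
8 days into July 2027 → July 8, 2027.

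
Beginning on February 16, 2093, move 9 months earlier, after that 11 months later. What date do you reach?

Subtracting 9 months from February 16, 2093:
month 2 − 9 = -7, which is month 5 of year 2092 → May 2092.
Day 16 is valid in May, giving May 16, 2092.
Advancing 11 months from May 16, 2092:
month 5 + 11 = 16, which is month 4 of year 2093 → April 2093.
Day 16 is valid in April, giving April 16, 2093.

April 16, 2093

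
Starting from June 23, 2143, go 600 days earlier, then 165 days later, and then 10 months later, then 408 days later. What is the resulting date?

March 28, 2144

Subtracting 600 days from June 23, 2143:
Going back 23 days from June 23, 2143 reaches the end of the previous month; 600 − 23 = 577 left.
May 2143 has 31 days: 577 − 31 = 546 left.
April 2143 has 30 days: 546 − 30 = 516 left.
March 2143 has 31 days: 516 − 31 = 485 left.
February 2143 has 28 days (2143 is not a leap year): 485 − 28 = 457 left.
January 2143 has 31 days: 457 − 31 = 426 left.
December 2142 has 31 days: 426 − 31 = 395 left.
November 2142 has 30 days: 395 − 30 = 365 left.
October 2142 has 31 days: 365 − 31 = 334 left.
September 2142 has 30 days: 334 − 30 = 304 left.
August 2142 has 31 days: 304 − 31 = 273 left.
July 2142 has 31 days: 273 − 31 = 242 left.
June 2142 has 30 days: 242 − 30 = 212 left.
May 2142 has 31 days: 212 − 31 = 181 left.
April 2142 has 30 days: 181 − 30 = 151 left.
March 2142 has 31 days: 151 − 31 = 120 left.
February 2142 has 28 days (2142 is not a leap year): 120 − 28 = 92 left.
January 2142 has 31 days: 92 − 31 = 61 left.
December 2141 has 31 days: 61 − 31 = 30 left.
November 2141 has 30 days: 30 − 30 = 0 left.
October 2141 has 31 days; 31 − 0 = 31 → October 31, 2141.
Advancing 165 days from October 31, 2141:
October has 31 days, so 31 − 31 = 0 days remain after October 31, 2141; 165 − 0 = 165 left.
November 2141 has 30 days: 165 − 30 = 135 left.
December 2141 has 31 days: 135 − 31 = 104 left.
January 2142 has 31 days: 104 − 31 = 73 left.
February 2142 has 28 days (2142 is not a leap year): 73 − 28 = 45 left.
March 2142 has 31 days: 45 − 31 = 14 left.
14 days into April 2142 → April 14, 2142.
Advancing 10 months from April 14, 2142:
month 4 + 10 = 14, which is month 2 of year 2143 → February 2143.
Day 14 is valid in February, giving February 14, 2143.
Adding 408 days from February 14, 2143:
February has 28 days, so 28 − 14 = 14 days remain after February 14, 2143; 408 − 14 = 394 left.
March 2143 has 31 days: 394 − 31 = 363 left.
April 2143 has 30 days: 363 − 30 = 333 left.
May 2143 has 31 days: 333 − 31 = 302 left.
June 2143 has 30 days: 302 − 30 = 272 left.
July 2143 has 31 days: 272 − 31 = 241 left.
August 2143 has 31 days: 241 − 31 = 210 left.
September 2143 has 30 days: 210 − 30 = 180 left.
October 2143 has 31 days: 180 − 31 = 149 left.
November 2143 has 30 days: 149 − 30 = 119 left.
December 2143 has 31 days: 119 − 31 = 88 left.
January 2144 has 31 days: 88 − 31 = 57 left.
February 2144 has 29 days (2144 is a leap year): 57 − 29 = 28 left.
28 days into March 2144 → March 28, 2144.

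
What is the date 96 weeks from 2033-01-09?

November 12, 2034

Counting forward 96 weeks = 672 days from January 9, 2033.
January has 31 days, so 31 − 9 = 22 days remain after January 9, 2033; 672 − 22 = 650 left.
February 2033 has 28 days (2033 is not a leap year): 650 − 28 = 622 left.
March 2033 has 31 days: 622 − 31 = 591 left.
April 2033 has 30 days: 591 − 30 = 561 left.
May 2033 has 31 days: 561 − 31 = 530 left.
June 2033 has 30 days: 530 − 30 = 500 left.
July 2033 has 31 days: 500 − 31 = 469 left.
August 2033 has 31 days: 469 − 31 = 438 left.
September 2033 has 30 days: 438 − 30 = 408 left.
October 2033 has 31 days: 408 − 31 = 377 left.
November 2033 has 30 days: 377 − 30 = 347 left.
December 2033 has 31 days: 347 − 31 = 316 left.
January 2034 has 31 days: 316 − 31 = 285 left.
February 2034 has 28 days (2034 is not a leap year): 285 − 28 = 257 left.
March 2034 has 31 days: 257 − 31 = 226 left.
April 2034 has 30 days: 226 − 30 = 196 left.
May 2034 has 31 days: 196 − 31 = 165 left.
June 2034 has 30 days: 165 − 30 = 135 left.
July 2034 has 31 days: 135 − 31 = 104 left.
August 2034 has 31 days: 104 − 31 = 73 left.
September 2034 has 30 days: 73 − 30 = 43 left.
October 2034 has 31 days: 43 − 31 = 12 left.
12 days into November 2034 → November 12, 2034.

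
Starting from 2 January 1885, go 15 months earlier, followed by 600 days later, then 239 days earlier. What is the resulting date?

September 27, 1884

Going back 15 months from January 2, 1885:
month 1 − 15 = -14, which is month 10 of year 1883 → October 1883.
Day 2 is valid in October, giving October 2, 1883.
Advancing 600 days from October 2, 1883:
October has 31 days, so 31 − 2 = 29 days remain after October 2, 1883; 600 − 29 = 571 left.
November 1883 has 30 days: 571 − 30 = 541 left.
December 1883 has 31 days: 541 − 31 = 510 left.
January 1884 has 31 days: 510 − 31 = 479 left.
February 1884 has 29 days (1884 is a leap year): 479 − 29 = 450 left.
March 1884 has 31 days: 450 − 31 = 419 left.
April 1884 has 30 days: 419 − 30 = 389 left.
May 1884 has 31 days: 389 − 31 = 358 left.
June 1884 has 30 days: 358 − 30 = 328 left.
July 1884 has 31 days: 328 − 31 = 297 left.
August 1884 has 31 days: 297 − 31 = 266 left.
September 1884 has 30 days: 266 − 30 = 236 left.
October 1884 has 31 days: 236 − 31 = 205 left.
November 1884 has 30 days: 205 − 30 = 175 left.
December 1884 has 31 days: 175 − 31 = 144 left.
January 1885 has 31 days: 144 − 31 = 113 left.
February 1885 has 28 days (1885 is not a leap year): 113 − 28 = 85 left.
March 1885 has 31 days: 85 − 31 = 54 left.
April 1885 has 30 days: 54 − 30 = 24 left.
24 days into May 1885 → May 24, 1885.
Going back 239 days from May 24, 1885:
Going back 24 days from May 24, 1885 reaches the end of the previous month; 239 − 24 = 215 left.
April 1885 has 30 days: 215 − 30 = 185 left.
March 1885 has 31 days: 185 − 31 = 154 left.
February 1885 has 28 days (1885 is not a leap year): 154 − 28 = 126 left.
January 1885 has 31 days: 126 − 31 = 95 left.
December 1884 has 31 days: 95 − 31 = 64 left.
November 1884 has 30 days: 64 − 30 = 34 left.
October 1884 has 31 days: 34 − 31 = 3 left.
September 1884 has 30 days; 30 − 3 = 27 → September 27, 1884.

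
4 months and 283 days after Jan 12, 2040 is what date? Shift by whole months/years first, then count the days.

Adding 4 months and 283 days from January 12, 2040: first the month/year part, then the days.
month 1 + 4 = 5 → May 2040.
Day 12 is valid in May, giving May 12, 2040.
Now add 283 days from May 12, 2040.
May has 31 days, so 31 − 12 = 19 days remain after May 12, 2040; 283 − 19 = 264 left.
June 2040 has 30 days: 264 − 30 = 234 left.
July 2040 has 31 days: 234 − 31 = 203 left.
August 2040 has 31 days: 203 − 31 = 172 left.
September 2040 has 30 days: 172 − 30 = 142 left.
October 2040 has 31 days: 142 − 31 = 111 left.
November 2040 has 30 days: 111 − 30 = 81 left.
December 2040 has 31 days: 81 − 31 = 50 left.
January 2041 has 31 days: 50 − 31 = 19 left.
19 days into February 2041 → February 19, 2041.

February 19, 2041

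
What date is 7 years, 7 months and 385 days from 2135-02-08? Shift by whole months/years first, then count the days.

Counting forward 7 years, 7 months and 385 days from February 8, 2135: first the month/year part, then the days.
+7 years → 2142; month 2 + 7 = 9 → September 2142.
Day 8 is valid in September, giving September 8, 2142.
Now add 385 days from September 8, 2142.
September has 30 days, so 30 − 8 = 22 days remain after September 8, 2142; 385 − 22 = 363 left.
October 2142 has 31 days: 363 − 31 = 332 left.
November 2142 has 30 days: 332 − 30 = 302 left.
December 2142 has 31 days: 302 − 31 = 271 left.
January 2143 has 31 days: 271 − 31 = 240 left.
February 2143 has 28 days (2143 is not a leap year): 240 − 28 = 212 left.
March 2143 has 31 days: 212 − 31 = 181 left.
April 2143 has 30 days: 181 − 30 = 151 left.
May 2143 has 31 days: 151 − 31 = 120 left.
June 2143 has 30 days: 120 − 30 = 90 left.
July 2143 has 31 days: 90 − 31 = 59 left.
August 2143 has 31 days: 59 − 31 = 28 left.
28 days into September 2143 → September 28, 2143.

September 28, 2143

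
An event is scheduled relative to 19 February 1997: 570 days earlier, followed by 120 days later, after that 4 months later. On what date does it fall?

March 27, 1996

Counting back 570 days from February 19, 1997:
Going back 19 days from February 19, 1997 reaches the end of the previous month; 570 − 19 = 551 left.
January 1997 has 31 days: 551 − 31 = 520 left.
December 1996 has 31 days: 520 − 31 = 489 left.
November 1996 has 30 days: 489 − 30 = 459 left.
October 1996 has 31 days: 459 − 31 = 428 left.
September 1996 has 30 days: 428 − 30 = 398 left.
August 1996 has 31 days: 398 − 31 = 367 left.
July 1996 has 31 days: 367 − 31 = 336 left.
June 1996 has 30 days: 336 − 30 = 306 left.
May 1996 has 31 days: 306 − 31 = 275 left.
April 1996 has 30 days: 275 − 30 = 245 left.
March 1996 has 31 days: 245 − 31 = 214 left.
February 1996 has 29 days (1996 is a leap year): 214 − 29 = 185 left.
January 1996 has 31 days: 185 − 31 = 154 left.
December 1995 has 31 days: 154 − 31 = 123 left.
November 1995 has 30 days: 123 − 30 = 93 left.
October 1995 has 31 days: 93 − 31 = 62 left.
September 1995 has 30 days: 62 − 30 = 32 left.
August 1995 has 31 days: 32 − 31 = 1 left.
July 1995 has 31 days; 31 − 1 = 30 → July 30, 1995.
Adding 120 days from July 30, 1995:
July has 31 days, so 31 − 30 = 1 day remains after July 30, 1995; 120 − 1 = 119 left.
August 1995 has 31 days: 119 − 31 = 88 left.
September 1995 has 30 days: 88 − 30 = 58 left.
October 1995 has 31 days: 58 − 31 = 27 left.
27 days into November 1995 → November 27, 1995.
Advancing 4 months from November 27, 1995:
month 11 + 4 = 15, which is month 3 of year 1996 → March 1996.
Day 27 is valid in March, giving March 27, 1996.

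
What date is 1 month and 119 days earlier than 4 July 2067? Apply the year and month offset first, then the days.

Going back 1 month and 119 days from July 4, 2067: first the month/year part, then the days.
month 7 − 1 = 6 → June 2067.
Day 4 is valid in June, giving June 4, 2067.
Now subtract 119 days from June 4, 2067.
Going back 4 days from June 4, 2067 reaches the end of the previous month; 119 − 4 = 115 left.
May 2067 has 31 days: 115 − 31 = 84 left.
April 2067 has 30 days: 84 − 30 = 54 left.
March 2067 has 31 days: 54 − 31 = 23 left.
February 2067 has 28 days; 28 − 23 = 5 → February 5, 2067.

February 5, 2067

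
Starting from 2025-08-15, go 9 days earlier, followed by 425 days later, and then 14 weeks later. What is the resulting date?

January 11, 2027

Going back 9 days from August 15, 2025:
15 − 9 = 6, still in August 2025.
Counting forward 425 days from August 6, 2025:
August has 31 days, so 31 − 6 = 25 days remain after August 6, 2025; 425 − 25 = 400 left.
September 2025 has 30 days: 400 − 30 = 370 left.
October 2025 has 31 days: 370 − 31 = 339 left.
November 2025 has 30 days: 339 − 30 = 309 left.
December 2025 has 31 days: 309 − 31 = 278 left.
January 2026 has 31 days: 278 − 31 = 247 left.
February 2026 has 28 days (2026 is not a leap year): 247 − 28 = 219 left.
March 2026 has 31 days: 219 − 31 = 188 left.
April 2026 has 30 days: 188 − 30 = 158 left.
May 2026 has 31 days: 158 − 31 = 127 left.
June 2026 has 30 days: 127 − 30 = 97 left.
July 2026 has 31 days: 97 − 31 = 66 left.
August 2026 has 31 days: 66 − 31 = 35 left.
September 2026 has 30 days: 35 − 30 = 5 left.
5 days into October 2026 → October 5, 2026.
Adding 14 weeks (= 98 days) from October 5, 2026:
October has 31 days, so 31 − 5 = 26 days remain after October 5, 2026; 98 − 26 = 72 left.
November 2026 has 30 days: 72 − 30 = 42 left.
December 2026 has 31 days: 42 − 31 = 11 left.
11 days into January 2027 → January 11, 2027.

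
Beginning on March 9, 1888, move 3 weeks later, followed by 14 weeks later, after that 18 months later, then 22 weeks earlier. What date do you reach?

August 5, 1889

Counting forward 3 weeks (= 21 days) from March 9, 1888:
March has 31 days; 9 + 21 = 30, still in March.
Adding 14 weeks (= 98 days) from March 30, 1888:
March has 31 days, so 31 − 30 = 1 day remains after March 30, 1888; 98 − 1 = 97 left.
April 1888 has 30 days: 97 − 30 = 67 left.
May 1888 has 31 days: 67 − 31 = 36 left.
June 1888 has 30 days: 36 − 30 = 6 left.
6 days into July 1888 → July 6, 1888.
Counting forward 18 months from July 6, 1888:
month 7 + 18 = 25, which is month 1 of year 1890 → January 1890.
Day 6 is valid in January, giving January 6, 1890.
Counting back 22 weeks (= 154 days) from January 6, 1890:
Going back 6 days from January 6, 1890 reaches the end of the previous month; 154 − 6 = 148 left.
December 1889 has 31 days: 148 − 31 = 117 left.
November 1889 has 30 days: 117 − 30 = 87 left.
October 1889 has 31 days: 87 − 31 = 56 left.
September 1889 has 30 days: 56 − 30 = 26 left.
August 1889 has 31 days; 31 − 26 = 5 → August 5, 1889.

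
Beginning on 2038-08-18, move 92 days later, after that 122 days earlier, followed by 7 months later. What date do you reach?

February 19, 2039

Adding 92 days from August 18, 2038:
August has 31 days, so 31 − 18 = 13 days remain after August 18, 2038; 92 − 13 = 79 left.
September 2038 has 30 days: 79 − 30 = 49 left.
October 2038 has 31 days: 49 − 31 = 18 left.
18 days into November 2038 → November 18, 2038.
Going back 122 days from November 18, 2038:
Going back 18 days from November 18, 2038 reaches the end of the previous month; 122 − 18 = 104 left.
October 2038 has 31 days: 104 − 31 = 73 left.
September 2038 has 30 days: 73 − 30 = 43 left.
August 2038 has 31 days: 43 − 31 = 12 left.
July 2038 has 31 days; 31 − 12 = 19 → July 19, 2038.
Counting forward 7 months from July 19, 2038:
month 7 + 7 = 14, which is month 2 of year 2039 → February 2039.
Day 19 is valid in February, giving February 19, 2039.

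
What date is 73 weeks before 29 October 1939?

Counting back 73 weeks = 511 days from October 29, 1939.
Going back 29 days from October 29, 1939 reaches the end of the previous month; 511 − 29 = 482 left.
September 1939 has 30 days: 482 − 30 = 452 left.
August 1939 has 31 days: 452 − 31 = 421 left.
July 1939 has 31 days: 421 − 31 = 390 left.
June 1939 has 30 days: 390 − 30 = 360 left.
May 1939 has 31 days: 360 − 31 = 329 left.
April 1939 has 30 days: 329 − 30 = 299 left.
March 1939 has 31 days: 299 − 31 = 268 left.
February 1939 has 28 days (1939 is not a leap year): 268 − 28 = 240 left.
January 1939 has 31 days: 240 − 31 = 209 left.
December 1938 has 31 days: 209 − 31 = 178 left.
November 1938 has 30 days: 178 − 30 = 148 left.
October 1938 has 31 days: 148 − 31 = 117 left.
September 1938 has 30 days: 117 − 30 = 87 left.
August 1938 has 31 days: 87 − 31 = 56 left.
July 1938 has 31 days: 56 − 31 = 25 left.
June 1938 has 30 days; 30 − 25 = 5 → June 5, 1938.

June 5, 1938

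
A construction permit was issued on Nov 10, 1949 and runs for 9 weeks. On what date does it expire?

January 12, 1950

Advancing 9 weeks = 63 days from November 10, 1949.
November has 30 days, so 30 − 10 = 20 days remain after November 10, 1949; 63 − 20 = 43 left.
December 1949 has 31 days: 43 − 31 = 12 left.
12 days into January 1950 → January 12, 1950.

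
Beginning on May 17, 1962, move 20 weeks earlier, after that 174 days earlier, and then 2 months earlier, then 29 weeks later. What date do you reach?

November 26, 1961

Subtracting 20 weeks (= 140 days) from May 17, 1962:
Going back 17 days from May 17, 1962 reaches the end of the previous month; 140 − 17 = 123 left.
April 1962 has 30 days: 123 − 30 = 93 left.
March 1962 has 31 days: 93 − 31 = 62 left.
February 1962 has 28 days (1962 is not a leap year): 62 − 28 = 34 left.
January 1962 has 31 days: 34 − 31 = 3 left.
December 1961 has 31 days; 31 − 3 = 28 → December 28, 1961.
Subtracting 174 days from December 28, 1961:
Going back 28 days from December 28, 1961 reaches the end of the previous month; 174 − 28 = 146 left.
November 1961 has 30 days: 146 − 30 = 116 left.
October 1961 has 31 days: 116 − 31 = 85 left.
September 1961 has 30 days: 85 − 30 = 55 left.
August 1961 has 31 days: 55 − 31 = 24 left.
July 1961 has 31 days; 31 − 24 = 7 → July 7, 1961.
Going back 2 months from July 7, 1961:
month 7 − 2 = 5 → May 1961.
Day 7 is valid in May, giving May 7, 1961.
Adding 29 weeks (= 203 days) from May 7, 1961:
May has 31 days, so 31 − 7 = 24 days remain after May 7, 1961; 203 − 24 = 179 left.
June 1961 has 30 days: 179 − 30 = 149 left.
July 1961 has 31 days: 149 − 31 = 118 left.
August 1961 has 31 days: 118 − 31 = 87 left.
September 1961 has 30 days: 87 − 30 = 57 left.
October 1961 has 31 days: 57 − 31 = 26 left.
26 days into November 1961 → November 26, 1961.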